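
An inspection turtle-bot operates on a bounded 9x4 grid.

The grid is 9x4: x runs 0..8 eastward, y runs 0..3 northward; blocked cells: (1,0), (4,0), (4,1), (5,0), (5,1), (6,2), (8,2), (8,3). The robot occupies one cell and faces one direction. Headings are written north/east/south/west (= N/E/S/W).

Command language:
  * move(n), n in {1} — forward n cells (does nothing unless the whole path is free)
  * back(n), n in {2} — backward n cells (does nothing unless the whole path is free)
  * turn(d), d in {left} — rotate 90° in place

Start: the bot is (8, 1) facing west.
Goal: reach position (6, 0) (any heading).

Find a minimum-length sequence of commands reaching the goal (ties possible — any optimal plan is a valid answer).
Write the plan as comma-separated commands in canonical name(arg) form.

begin: (8, 1) facing west
step 1 (turn(left)): (8, 1) facing south
step 2 (move(1)): (8, 0) facing south
step 3 (turn(left)): (8, 0) facing east
step 4 (back(2)): (6, 0) facing east
minimal: 4 command(s), checked below 4.

turn(left), move(1), turn(left), back(2)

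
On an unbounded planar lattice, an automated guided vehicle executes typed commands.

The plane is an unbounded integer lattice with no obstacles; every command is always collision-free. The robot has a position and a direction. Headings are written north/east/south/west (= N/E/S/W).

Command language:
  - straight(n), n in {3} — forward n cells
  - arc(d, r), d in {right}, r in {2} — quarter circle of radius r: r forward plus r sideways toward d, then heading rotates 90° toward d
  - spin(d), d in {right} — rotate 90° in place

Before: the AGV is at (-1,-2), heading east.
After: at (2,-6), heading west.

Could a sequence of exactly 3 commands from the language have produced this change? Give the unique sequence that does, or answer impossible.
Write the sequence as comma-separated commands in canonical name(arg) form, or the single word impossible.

straight(3), arc(right, 2), arc(right, 2)

key: running arc(right, 2) before straight(3) would end elsewhere — order is forced
initial: at (-1,-2), heading east
step 1 (straight(3)): at (2,-2), heading east
step 2 (arc(right, 2)): at (4,-4), heading south
step 3 (arc(right, 2)): at (2,-6), heading west
no other 3-command option fits: unique.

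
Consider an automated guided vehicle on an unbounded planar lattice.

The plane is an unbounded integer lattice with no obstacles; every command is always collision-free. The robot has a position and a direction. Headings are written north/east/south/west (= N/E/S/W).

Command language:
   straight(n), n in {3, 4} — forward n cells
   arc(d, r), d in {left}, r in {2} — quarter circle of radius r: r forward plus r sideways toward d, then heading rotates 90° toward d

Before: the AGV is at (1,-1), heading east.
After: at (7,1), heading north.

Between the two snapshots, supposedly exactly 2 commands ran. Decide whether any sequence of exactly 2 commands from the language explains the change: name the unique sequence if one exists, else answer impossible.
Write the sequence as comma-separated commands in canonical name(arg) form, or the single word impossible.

key: running arc(left, 2) before straight(4) would end elsewhere — order is forced
t0: at (1,-1), heading east
[1] after straight(4): at (5,-1), heading east
[2] after arc(left, 2): at (7,1), heading north
all 9 alternatives checked — unique.

straight(4), arc(left, 2)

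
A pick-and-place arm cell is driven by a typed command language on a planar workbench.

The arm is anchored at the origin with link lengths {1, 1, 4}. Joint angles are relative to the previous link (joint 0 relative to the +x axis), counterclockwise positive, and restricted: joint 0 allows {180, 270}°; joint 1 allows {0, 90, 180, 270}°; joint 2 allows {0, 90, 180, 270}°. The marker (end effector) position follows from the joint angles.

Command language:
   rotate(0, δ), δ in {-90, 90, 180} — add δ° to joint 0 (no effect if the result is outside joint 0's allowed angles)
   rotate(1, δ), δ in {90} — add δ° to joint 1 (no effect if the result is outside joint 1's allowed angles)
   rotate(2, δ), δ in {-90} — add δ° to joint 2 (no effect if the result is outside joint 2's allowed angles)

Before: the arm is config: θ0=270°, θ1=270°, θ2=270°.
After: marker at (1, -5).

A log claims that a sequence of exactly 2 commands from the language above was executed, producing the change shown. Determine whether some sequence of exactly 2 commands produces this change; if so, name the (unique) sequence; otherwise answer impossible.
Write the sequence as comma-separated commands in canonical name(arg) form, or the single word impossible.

initial: config: θ0=270°, θ1=270°, θ2=270°
[1] after rotate(1, 90): config: θ0=270°, θ1=0°, θ2=270°
[2] after rotate(1, 90): config: θ0=270°, θ1=90°, θ2=270°
uniquely the one of 25 2-step routes that fits.

rotate(1, 90), rotate(1, 90)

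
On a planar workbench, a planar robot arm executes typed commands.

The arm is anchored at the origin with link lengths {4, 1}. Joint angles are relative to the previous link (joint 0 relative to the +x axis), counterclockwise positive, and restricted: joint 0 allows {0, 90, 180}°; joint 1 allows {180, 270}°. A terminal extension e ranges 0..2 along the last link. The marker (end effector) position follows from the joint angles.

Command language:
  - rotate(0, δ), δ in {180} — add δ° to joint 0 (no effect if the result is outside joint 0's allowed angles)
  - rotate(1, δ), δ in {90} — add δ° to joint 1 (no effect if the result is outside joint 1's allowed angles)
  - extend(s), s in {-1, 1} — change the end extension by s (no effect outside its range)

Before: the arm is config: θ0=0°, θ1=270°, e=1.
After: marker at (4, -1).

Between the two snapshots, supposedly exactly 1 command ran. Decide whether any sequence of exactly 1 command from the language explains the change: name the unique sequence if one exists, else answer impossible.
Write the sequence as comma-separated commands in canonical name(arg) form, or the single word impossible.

from: config: θ0=0°, θ1=270°, e=1
1. extend(-1) → config: θ0=0°, θ1=270°, e=0
all 4 alternatives checked — unique.

extend(-1)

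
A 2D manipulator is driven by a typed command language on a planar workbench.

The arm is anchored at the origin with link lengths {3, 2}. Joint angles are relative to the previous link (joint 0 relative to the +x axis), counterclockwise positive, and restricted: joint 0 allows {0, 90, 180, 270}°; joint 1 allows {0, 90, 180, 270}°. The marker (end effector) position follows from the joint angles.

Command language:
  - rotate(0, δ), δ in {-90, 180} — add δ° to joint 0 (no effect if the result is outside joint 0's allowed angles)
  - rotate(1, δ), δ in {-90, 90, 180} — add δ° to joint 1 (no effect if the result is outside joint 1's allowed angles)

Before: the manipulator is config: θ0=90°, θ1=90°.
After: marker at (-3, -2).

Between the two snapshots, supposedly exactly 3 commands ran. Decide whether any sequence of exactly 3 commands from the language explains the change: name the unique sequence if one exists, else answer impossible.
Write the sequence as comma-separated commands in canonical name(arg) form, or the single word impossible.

rotate(0, -90), rotate(0, -90), rotate(0, -90)

t0: config: θ0=90°, θ1=90°
1. rotate(0, -90) → config: θ0=0°, θ1=90°
2. rotate(0, -90) → config: θ0=270°, θ1=90°
3. rotate(0, -90) → config: θ0=180°, θ1=90°
no other 3-command option fits: unique.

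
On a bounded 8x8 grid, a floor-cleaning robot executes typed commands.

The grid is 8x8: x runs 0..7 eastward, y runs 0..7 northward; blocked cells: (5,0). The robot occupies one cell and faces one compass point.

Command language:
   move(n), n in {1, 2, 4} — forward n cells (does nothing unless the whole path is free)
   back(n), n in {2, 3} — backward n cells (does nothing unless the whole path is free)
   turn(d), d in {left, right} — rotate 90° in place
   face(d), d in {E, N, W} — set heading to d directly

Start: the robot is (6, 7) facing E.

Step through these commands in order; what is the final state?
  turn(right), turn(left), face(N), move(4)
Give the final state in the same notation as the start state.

begin: (6, 7) facing E
step 1 (turn(right)): (6, 7) facing S
step 2 (turn(left)): (6, 7) facing E
step 3 (face(N)): (6, 7) facing N
step 4 (move(4)): (6, 7) facing N

(6, 7) facing N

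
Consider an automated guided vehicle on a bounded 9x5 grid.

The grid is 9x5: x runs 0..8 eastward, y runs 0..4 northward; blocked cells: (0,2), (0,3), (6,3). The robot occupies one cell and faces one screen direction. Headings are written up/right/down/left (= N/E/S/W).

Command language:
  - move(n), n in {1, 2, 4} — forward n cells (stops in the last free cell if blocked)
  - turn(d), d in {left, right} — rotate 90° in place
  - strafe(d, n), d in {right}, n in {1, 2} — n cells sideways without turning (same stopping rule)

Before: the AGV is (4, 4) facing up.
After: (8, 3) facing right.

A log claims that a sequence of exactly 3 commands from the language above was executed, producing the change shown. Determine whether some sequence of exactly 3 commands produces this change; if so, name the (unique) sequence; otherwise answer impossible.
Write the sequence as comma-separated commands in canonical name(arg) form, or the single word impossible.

key: order matters: swapping turn(right) and strafe(right, 1) lands elsewhere
from: (4, 4) facing up
t=1 turn(right) ⇒ (4, 4) facing right
t=2 move(4) ⇒ (8, 4) facing right
t=3 strafe(right, 1) ⇒ (8, 3) facing right
all 343 alternatives checked — unique.

turn(right), move(4), strafe(right, 1)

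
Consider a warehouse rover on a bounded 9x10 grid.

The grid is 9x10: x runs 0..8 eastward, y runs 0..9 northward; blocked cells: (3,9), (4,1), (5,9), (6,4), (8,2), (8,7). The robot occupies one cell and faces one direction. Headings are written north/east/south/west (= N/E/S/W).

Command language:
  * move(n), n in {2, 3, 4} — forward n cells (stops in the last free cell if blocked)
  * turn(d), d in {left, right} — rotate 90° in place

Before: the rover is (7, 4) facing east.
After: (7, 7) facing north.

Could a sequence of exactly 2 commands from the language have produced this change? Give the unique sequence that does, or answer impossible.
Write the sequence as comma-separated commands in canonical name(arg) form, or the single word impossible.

turn(left), move(3)

key: cell and facing (now N) both changed — the 2 commands mix motion and turning
from: (7, 4) facing east
1. turn(left) → (7, 4) facing north
2. move(3) → (7, 7) facing north
no other 2-command option fits: unique.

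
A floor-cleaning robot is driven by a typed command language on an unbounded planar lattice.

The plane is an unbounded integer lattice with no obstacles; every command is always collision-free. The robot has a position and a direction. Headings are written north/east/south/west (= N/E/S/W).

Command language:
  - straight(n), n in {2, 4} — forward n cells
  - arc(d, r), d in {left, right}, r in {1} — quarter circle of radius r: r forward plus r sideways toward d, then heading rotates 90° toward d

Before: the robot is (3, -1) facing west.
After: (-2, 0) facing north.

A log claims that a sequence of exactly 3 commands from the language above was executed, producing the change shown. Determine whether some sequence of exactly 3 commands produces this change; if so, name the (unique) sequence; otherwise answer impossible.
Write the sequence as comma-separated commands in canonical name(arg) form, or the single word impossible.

key: order matters: swapping straight(2) and arc(right, 1) lands elsewhere
begin: (3, -1) facing west
t=1 straight(2) ⇒ (1, -1) facing west
t=2 straight(2) ⇒ (-1, -1) facing west
t=3 arc(right, 1) ⇒ (-2, 0) facing north
uniquely the one of 64 3-step routes that fits.

straight(2), straight(2), arc(right, 1)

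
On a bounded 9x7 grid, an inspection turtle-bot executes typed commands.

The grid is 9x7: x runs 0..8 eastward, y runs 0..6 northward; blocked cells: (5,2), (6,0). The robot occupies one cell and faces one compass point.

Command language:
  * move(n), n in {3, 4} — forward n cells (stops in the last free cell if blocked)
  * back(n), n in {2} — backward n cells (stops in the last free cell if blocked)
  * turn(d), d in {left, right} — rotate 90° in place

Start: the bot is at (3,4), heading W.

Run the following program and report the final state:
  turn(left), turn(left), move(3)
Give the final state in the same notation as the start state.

begin: at (3,4), heading W
t=1 turn(left) ⇒ at (3,4), heading S
t=2 turn(left) ⇒ at (3,4), heading E
t=3 move(3) ⇒ at (6,4), heading E

at (6,4), heading E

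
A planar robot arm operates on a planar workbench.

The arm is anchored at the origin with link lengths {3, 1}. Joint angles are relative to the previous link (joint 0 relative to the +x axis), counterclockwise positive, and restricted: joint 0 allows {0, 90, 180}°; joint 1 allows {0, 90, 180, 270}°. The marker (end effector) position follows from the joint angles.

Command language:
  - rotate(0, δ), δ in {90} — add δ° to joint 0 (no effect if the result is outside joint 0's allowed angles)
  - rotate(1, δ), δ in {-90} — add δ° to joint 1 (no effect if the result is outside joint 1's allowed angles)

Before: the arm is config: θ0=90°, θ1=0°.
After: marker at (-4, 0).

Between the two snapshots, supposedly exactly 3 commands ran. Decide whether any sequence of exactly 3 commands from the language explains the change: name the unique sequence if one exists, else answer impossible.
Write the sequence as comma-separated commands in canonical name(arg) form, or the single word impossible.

from: config: θ0=90°, θ1=0°
[1] after rotate(0, 90): config: θ0=180°, θ1=0°
[2] after rotate(0, 90): config: θ0=180°, θ1=0°
[3] after rotate(0, 90): config: θ0=180°, θ1=0°
all 8 alternatives checked — unique.

rotate(0, 90), rotate(0, 90), rotate(0, 90)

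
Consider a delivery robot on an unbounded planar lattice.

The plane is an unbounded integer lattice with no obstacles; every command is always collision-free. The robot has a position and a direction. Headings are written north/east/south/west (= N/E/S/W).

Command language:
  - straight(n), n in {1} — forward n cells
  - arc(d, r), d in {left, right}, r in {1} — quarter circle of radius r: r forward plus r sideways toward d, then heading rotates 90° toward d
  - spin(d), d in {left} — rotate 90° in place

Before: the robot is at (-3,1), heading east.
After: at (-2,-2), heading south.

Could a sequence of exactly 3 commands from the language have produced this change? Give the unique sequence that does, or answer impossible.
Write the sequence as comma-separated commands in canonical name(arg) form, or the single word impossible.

arc(right, 1), straight(1), straight(1)

key: cell and facing (now S) both changed — the 3 commands mix motion and turning
start: at (-3,1), heading east
[1] after arc(right, 1): at (-2,0), heading south
[2] after straight(1): at (-2,-1), heading south
[3] after straight(1): at (-2,-2), heading south
uniquely the one of 64 3-step routes that fits.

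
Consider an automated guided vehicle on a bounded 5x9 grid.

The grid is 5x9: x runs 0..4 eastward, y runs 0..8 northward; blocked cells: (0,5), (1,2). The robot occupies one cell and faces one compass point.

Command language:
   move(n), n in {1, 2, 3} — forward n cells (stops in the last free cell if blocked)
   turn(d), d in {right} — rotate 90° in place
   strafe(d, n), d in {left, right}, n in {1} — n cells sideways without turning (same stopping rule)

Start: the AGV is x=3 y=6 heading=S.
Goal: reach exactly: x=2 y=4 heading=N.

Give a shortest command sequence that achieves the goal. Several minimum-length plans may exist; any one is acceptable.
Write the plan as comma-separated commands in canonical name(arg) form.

from: x=3 y=6 heading=S
step 1 (strafe(right, 1)): x=2 y=6 heading=S
step 2 (move(2)): x=2 y=4 heading=S
step 3 (turn(right)): x=2 y=4 heading=W
step 4 (turn(right)): x=2 y=4 heading=N
shorter routes all fall short; 4 is best.

strafe(right, 1), move(2), turn(right), turn(right)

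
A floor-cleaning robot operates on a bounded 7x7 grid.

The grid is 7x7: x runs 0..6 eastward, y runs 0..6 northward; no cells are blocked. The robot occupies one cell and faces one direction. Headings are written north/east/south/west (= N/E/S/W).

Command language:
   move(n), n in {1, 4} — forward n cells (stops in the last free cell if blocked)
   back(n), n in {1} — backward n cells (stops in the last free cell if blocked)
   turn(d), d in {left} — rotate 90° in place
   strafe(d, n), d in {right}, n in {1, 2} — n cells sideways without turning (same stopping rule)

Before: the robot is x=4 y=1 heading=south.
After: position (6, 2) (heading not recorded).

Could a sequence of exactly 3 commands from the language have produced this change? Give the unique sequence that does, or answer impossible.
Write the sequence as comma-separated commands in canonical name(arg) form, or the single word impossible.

key: order matters: swapping back(1) and move(4) lands elsewhere
t0: x=4 y=1 heading=south
t=1 back(1) ⇒ x=4 y=2 heading=south
t=2 turn(left) ⇒ x=4 y=2 heading=east
t=3 move(4) ⇒ x=6 y=2 heading=east
all 216 alternatives checked — unique.

back(1), turn(left), move(4)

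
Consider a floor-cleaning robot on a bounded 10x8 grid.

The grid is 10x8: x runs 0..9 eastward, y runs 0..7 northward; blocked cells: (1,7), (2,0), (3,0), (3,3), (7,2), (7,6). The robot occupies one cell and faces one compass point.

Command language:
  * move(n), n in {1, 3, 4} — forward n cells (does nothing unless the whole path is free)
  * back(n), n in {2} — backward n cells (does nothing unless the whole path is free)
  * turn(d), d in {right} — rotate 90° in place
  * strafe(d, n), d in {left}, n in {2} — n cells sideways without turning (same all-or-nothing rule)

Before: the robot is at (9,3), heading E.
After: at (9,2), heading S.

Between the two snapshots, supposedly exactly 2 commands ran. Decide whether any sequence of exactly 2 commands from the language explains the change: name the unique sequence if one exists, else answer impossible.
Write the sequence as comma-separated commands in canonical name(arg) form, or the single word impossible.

turn(right), move(1)

key: running move(1) before turn(right) would end elsewhere — order is forced
from: at (9,3), heading E
1. turn(right) → at (9,3), heading S
2. move(1) → at (9,2), heading S
all 36 alternatives checked — unique.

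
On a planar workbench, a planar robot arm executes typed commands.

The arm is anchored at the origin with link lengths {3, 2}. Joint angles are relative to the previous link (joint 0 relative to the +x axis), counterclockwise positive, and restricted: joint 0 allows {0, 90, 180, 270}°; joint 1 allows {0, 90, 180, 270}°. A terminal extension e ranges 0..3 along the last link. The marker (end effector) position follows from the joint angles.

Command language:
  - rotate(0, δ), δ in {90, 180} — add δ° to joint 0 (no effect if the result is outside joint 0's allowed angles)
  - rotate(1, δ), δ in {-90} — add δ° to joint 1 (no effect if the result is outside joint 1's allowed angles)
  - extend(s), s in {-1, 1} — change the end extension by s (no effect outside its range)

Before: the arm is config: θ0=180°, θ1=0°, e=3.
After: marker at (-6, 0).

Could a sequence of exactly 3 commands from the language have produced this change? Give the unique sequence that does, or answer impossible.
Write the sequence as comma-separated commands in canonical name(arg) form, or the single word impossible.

extend(1), extend(-1), extend(-1)

key: running extend(-1) before extend(1) would end elsewhere — order is forced
start: config: θ0=180°, θ1=0°, e=3
1. extend(1) → config: θ0=180°, θ1=0°, e=3
2. extend(-1) → config: θ0=180°, θ1=0°, e=2
3. extend(-1) → config: θ0=180°, θ1=0°, e=1
no rival 3-sequence matches.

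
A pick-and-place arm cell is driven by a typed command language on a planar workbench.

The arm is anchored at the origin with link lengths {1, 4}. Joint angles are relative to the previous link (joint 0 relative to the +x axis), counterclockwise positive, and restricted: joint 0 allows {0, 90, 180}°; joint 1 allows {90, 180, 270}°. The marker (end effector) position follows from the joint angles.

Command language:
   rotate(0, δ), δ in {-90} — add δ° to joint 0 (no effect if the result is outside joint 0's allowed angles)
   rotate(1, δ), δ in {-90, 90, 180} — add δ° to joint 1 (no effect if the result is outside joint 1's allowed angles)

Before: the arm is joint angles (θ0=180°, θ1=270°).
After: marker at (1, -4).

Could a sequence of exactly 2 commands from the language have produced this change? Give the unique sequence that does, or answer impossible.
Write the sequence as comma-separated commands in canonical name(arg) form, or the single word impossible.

start: joint angles (θ0=180°, θ1=270°)
[1] after rotate(0, -90): joint angles (θ0=90°, θ1=270°)
[2] after rotate(0, -90): joint angles (θ0=0°, θ1=270°)
all 16 alternatives checked — unique.

rotate(0, -90), rotate(0, -90)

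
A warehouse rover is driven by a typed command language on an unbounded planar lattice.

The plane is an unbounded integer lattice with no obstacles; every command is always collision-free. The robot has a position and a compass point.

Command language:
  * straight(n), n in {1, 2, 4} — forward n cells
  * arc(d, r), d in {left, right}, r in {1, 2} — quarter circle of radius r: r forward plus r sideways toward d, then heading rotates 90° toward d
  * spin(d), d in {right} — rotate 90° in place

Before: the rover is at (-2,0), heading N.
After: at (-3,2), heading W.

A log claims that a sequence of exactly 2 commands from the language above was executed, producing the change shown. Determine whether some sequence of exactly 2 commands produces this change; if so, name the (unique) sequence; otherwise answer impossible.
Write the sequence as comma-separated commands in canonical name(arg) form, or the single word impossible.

key: cell and facing (now W) both changed — the 2 commands mix motion and turning
start: at (-2,0), heading N
step 1 (straight(1)): at (-2,1), heading N
step 2 (arc(left, 1)): at (-3,2), heading W
no other 2-command option fits: unique.

straight(1), arc(left, 1)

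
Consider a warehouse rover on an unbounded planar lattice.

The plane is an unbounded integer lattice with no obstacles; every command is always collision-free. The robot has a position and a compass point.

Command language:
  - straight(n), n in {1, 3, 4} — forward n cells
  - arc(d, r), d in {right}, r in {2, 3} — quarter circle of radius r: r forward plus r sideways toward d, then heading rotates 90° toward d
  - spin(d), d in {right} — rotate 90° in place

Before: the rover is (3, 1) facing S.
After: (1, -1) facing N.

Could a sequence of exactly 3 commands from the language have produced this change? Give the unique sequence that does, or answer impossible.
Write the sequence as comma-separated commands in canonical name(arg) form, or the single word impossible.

key: cell and facing (now N) both changed — the 3 commands mix motion and turning
start: (3, 1) facing S
1. straight(4) → (3, -3) facing S
2. spin(right) → (3, -3) facing W
3. arc(right, 2) → (1, -1) facing N
no rival 3-sequence matches.

straight(4), spin(right), arc(right, 2)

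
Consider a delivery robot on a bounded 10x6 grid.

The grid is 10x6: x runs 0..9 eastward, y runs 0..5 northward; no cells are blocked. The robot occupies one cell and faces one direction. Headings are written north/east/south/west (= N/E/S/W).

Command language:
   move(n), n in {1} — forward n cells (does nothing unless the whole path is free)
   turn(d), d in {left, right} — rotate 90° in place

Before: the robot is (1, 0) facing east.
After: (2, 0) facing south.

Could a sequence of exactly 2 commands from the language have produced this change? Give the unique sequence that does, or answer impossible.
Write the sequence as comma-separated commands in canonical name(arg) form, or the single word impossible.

key: running turn(right) before move(1) would end elsewhere — order is forced
t0: (1, 0) facing east
1. move(1) → (2, 0) facing east
2. turn(right) → (2, 0) facing south
no other 2-command option fits: unique.

move(1), turn(right)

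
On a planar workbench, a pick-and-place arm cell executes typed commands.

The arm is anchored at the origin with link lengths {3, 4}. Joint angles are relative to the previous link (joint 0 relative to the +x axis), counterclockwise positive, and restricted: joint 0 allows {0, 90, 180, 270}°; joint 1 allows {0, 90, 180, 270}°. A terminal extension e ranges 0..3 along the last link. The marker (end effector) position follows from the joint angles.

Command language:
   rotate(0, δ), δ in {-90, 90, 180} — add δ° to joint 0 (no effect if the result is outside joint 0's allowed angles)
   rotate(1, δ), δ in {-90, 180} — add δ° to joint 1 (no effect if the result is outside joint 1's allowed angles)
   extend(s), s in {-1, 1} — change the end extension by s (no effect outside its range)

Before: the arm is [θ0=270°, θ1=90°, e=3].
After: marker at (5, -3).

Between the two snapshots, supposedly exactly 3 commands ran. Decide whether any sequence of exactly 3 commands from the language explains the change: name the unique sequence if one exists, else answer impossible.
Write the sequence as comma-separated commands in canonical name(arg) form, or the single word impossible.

extend(1), extend(-1), extend(-1)

key: running extend(-1) before extend(1) would end elsewhere — order is forced
begin: [θ0=270°, θ1=90°, e=3]
step 1 (extend(1)): [θ0=270°, θ1=90°, e=3]
step 2 (extend(-1)): [θ0=270°, θ1=90°, e=2]
step 3 (extend(-1)): [θ0=270°, θ1=90°, e=1]
uniquely the one of 343 3-step routes that fits.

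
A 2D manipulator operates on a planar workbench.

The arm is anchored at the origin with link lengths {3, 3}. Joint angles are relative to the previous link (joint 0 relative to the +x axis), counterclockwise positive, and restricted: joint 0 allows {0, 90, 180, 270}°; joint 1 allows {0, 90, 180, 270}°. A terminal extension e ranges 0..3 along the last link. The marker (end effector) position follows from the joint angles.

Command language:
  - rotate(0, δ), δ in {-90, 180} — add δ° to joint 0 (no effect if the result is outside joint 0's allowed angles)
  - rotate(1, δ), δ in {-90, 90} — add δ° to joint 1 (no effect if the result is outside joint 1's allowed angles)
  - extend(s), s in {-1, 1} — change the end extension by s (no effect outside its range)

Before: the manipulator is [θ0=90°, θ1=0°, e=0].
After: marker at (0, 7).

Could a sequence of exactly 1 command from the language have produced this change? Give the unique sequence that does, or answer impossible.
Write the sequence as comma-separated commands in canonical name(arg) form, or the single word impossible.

extend(1)

from: [θ0=90°, θ1=0°, e=0]
[1] after extend(1): [θ0=90°, θ1=0°, e=1]
no other 1-command option fits: unique.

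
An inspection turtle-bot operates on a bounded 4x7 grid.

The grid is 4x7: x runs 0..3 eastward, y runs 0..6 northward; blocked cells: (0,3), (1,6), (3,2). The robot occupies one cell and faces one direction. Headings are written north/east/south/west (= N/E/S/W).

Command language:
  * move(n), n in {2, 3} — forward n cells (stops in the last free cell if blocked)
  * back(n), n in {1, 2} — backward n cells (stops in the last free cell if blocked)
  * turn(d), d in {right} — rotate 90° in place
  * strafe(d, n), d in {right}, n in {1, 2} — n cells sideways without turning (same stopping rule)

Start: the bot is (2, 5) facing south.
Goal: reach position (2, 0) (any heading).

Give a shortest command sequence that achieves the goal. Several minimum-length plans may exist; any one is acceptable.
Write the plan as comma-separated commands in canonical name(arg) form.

start: (2, 5) facing south
1. move(3) → (2, 2) facing south
2. move(3) → (2, 0) facing south
shorter routes all fall short; 2 is best.

move(3), move(3)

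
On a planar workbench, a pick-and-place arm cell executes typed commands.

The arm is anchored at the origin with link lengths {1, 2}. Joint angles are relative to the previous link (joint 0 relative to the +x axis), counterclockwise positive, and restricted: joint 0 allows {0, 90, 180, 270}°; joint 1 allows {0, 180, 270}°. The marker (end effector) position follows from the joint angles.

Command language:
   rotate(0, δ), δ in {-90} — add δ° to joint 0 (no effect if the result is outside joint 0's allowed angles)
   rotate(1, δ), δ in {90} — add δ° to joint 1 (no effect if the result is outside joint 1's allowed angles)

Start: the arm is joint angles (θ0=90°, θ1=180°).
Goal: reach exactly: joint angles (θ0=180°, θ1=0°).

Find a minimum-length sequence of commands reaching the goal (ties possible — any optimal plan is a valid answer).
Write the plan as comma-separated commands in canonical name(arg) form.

start: joint angles (θ0=90°, θ1=180°)
t=1 rotate(0, -90) ⇒ joint angles (θ0=0°, θ1=180°)
t=2 rotate(0, -90) ⇒ joint angles (θ0=270°, θ1=180°)
t=3 rotate(0, -90) ⇒ joint angles (θ0=180°, θ1=180°)
t=4 rotate(1, 90) ⇒ joint angles (θ0=180°, θ1=270°)
t=5 rotate(1, 90) ⇒ joint angles (θ0=180°, θ1=0°)
nothing shorter than 5 reaches the goal.

rotate(0, -90), rotate(0, -90), rotate(0, -90), rotate(1, 90), rotate(1, 90)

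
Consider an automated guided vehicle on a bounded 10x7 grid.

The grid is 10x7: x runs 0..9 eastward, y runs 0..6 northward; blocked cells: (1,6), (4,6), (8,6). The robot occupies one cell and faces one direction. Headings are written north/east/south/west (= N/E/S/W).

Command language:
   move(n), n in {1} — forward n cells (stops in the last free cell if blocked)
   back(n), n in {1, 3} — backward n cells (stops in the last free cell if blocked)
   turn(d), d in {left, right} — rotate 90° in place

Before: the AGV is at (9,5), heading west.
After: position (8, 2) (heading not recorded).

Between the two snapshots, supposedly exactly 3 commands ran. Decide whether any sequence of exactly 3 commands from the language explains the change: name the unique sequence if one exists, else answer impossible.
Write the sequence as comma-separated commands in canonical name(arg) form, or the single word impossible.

move(1), turn(right), back(3)

key: order matters: swapping move(1) and back(3) lands elsewhere
t0: at (9,5), heading west
1. move(1) → at (8,5), heading west
2. turn(right) → at (8,5), heading north
3. back(3) → at (8,2), heading north
no other 3-command option fits: unique.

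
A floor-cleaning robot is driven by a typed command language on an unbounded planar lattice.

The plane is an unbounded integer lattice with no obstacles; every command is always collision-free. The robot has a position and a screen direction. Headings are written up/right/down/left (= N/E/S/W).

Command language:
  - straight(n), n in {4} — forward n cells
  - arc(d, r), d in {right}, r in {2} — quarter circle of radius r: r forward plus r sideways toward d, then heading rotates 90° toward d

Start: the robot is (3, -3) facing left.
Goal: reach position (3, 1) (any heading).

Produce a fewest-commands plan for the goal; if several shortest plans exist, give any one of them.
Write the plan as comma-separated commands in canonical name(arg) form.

arc(right, 2), arc(right, 2)

begin: (3, -3) facing left
1. arc(right, 2) → (1, -1) facing up
2. arc(right, 2) → (3, 1) facing right
no 1-step plan works, so 2 is optimal.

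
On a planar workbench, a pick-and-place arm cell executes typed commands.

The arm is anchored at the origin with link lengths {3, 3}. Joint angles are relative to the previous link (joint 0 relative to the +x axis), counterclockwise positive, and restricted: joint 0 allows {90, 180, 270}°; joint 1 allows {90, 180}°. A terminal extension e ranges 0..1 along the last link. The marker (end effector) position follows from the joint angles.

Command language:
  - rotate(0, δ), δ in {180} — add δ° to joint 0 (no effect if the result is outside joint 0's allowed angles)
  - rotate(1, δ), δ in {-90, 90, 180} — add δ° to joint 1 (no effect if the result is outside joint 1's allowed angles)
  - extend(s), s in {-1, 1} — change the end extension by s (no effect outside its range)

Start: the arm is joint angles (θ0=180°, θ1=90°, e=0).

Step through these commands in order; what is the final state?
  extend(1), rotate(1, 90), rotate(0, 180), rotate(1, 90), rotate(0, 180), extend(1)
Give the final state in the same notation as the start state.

joint angles (θ0=180°, θ1=180°, e=1)

from: joint angles (θ0=180°, θ1=90°, e=0)
[1] after extend(1): joint angles (θ0=180°, θ1=90°, e=1)
[2] after rotate(1, 90): joint angles (θ0=180°, θ1=180°, e=1)
[3] after rotate(0, 180): joint angles (θ0=180°, θ1=180°, e=1)
[4] after rotate(1, 90): joint angles (θ0=180°, θ1=180°, e=1)
[5] after rotate(0, 180): joint angles (θ0=180°, θ1=180°, e=1)
[6] after extend(1): joint angles (θ0=180°, θ1=180°, e=1)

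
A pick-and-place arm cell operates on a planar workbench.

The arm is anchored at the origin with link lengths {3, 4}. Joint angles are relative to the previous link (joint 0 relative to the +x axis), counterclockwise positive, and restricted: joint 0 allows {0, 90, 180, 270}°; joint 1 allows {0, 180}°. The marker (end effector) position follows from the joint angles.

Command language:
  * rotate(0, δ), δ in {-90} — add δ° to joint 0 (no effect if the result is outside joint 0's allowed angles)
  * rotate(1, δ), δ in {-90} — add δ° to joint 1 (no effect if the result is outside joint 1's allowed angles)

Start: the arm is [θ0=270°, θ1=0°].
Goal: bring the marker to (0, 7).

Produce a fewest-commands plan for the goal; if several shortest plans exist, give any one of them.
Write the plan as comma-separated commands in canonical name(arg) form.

rotate(0, -90), rotate(0, -90)

initial: [θ0=270°, θ1=0°]
1. rotate(0, -90) → [θ0=180°, θ1=0°]
2. rotate(0, -90) → [θ0=90°, θ1=0°]
shorter routes all fall short; 2 is best.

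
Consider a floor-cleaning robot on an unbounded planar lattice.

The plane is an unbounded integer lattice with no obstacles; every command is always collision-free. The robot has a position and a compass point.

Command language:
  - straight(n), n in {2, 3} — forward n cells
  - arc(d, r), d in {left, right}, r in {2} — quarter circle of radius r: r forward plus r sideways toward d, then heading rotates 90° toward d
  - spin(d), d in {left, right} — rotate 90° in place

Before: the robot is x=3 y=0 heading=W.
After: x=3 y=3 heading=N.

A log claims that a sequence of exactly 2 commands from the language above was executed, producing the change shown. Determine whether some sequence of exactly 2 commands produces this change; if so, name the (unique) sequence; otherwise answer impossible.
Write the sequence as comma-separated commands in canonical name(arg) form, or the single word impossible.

key: order matters: swapping spin(right) and straight(3) lands elsewhere
from: x=3 y=0 heading=W
step 1 (spin(right)): x=3 y=0 heading=N
step 2 (straight(3)): x=3 y=3 heading=N
all 36 alternatives checked — unique.

spin(right), straight(3)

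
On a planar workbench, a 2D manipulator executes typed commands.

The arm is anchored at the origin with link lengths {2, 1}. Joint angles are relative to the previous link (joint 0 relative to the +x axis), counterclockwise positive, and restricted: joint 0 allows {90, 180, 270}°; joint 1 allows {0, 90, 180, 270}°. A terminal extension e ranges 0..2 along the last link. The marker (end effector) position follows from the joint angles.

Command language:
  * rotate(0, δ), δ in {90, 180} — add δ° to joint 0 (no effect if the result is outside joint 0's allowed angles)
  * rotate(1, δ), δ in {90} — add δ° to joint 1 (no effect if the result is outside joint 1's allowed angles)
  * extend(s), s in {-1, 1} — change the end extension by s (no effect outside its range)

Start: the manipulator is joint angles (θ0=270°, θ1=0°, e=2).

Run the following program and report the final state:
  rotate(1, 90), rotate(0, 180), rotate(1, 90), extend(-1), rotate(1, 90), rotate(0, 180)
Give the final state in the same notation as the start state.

joint angles (θ0=270°, θ1=270°, e=1)

t0: joint angles (θ0=270°, θ1=0°, e=2)
t=1 rotate(1, 90) ⇒ joint angles (θ0=270°, θ1=90°, e=2)
t=2 rotate(0, 180) ⇒ joint angles (θ0=90°, θ1=90°, e=2)
t=3 rotate(1, 90) ⇒ joint angles (θ0=90°, θ1=180°, e=2)
t=4 extend(-1) ⇒ joint angles (θ0=90°, θ1=180°, e=1)
t=5 rotate(1, 90) ⇒ joint angles (θ0=90°, θ1=270°, e=1)
t=6 rotate(0, 180) ⇒ joint angles (θ0=270°, θ1=270°, e=1)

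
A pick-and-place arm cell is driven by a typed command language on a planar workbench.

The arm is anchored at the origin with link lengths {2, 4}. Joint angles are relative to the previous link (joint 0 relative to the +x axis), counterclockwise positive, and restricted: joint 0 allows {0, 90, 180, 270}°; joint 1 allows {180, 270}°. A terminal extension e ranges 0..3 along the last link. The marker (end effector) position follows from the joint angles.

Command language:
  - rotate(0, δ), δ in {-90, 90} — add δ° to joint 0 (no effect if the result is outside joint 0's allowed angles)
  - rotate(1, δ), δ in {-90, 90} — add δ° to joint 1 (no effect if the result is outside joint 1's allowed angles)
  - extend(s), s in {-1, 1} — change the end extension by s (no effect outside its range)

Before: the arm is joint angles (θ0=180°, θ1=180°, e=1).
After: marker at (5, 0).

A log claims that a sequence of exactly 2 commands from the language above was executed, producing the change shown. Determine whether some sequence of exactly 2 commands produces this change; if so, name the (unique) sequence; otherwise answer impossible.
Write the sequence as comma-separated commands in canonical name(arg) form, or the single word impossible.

extend(1), extend(1)

t0: joint angles (θ0=180°, θ1=180°, e=1)
1. extend(1) → joint angles (θ0=180°, θ1=180°, e=2)
2. extend(1) → joint angles (θ0=180°, θ1=180°, e=3)
no other 2-command option fits: unique.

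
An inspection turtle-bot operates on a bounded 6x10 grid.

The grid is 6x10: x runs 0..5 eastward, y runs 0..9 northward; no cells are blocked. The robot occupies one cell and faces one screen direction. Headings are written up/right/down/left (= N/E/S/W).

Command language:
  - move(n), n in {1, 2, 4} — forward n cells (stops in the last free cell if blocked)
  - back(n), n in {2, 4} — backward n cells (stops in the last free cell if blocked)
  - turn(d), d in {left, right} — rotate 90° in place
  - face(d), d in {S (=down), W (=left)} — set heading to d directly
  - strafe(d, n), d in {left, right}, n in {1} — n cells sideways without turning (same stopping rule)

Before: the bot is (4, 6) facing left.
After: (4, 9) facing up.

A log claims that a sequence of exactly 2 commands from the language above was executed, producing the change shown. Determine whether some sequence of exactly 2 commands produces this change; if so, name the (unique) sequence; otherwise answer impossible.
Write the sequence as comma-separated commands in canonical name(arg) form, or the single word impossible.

turn(right), move(4)

key: move(4) runs into the grid edge before its full distance
start: (4, 6) facing left
step 1 (turn(right)): (4, 6) facing up
step 2 (move(4)): (4, 9) facing up
uniquely the one of 121 2-step routes that fits.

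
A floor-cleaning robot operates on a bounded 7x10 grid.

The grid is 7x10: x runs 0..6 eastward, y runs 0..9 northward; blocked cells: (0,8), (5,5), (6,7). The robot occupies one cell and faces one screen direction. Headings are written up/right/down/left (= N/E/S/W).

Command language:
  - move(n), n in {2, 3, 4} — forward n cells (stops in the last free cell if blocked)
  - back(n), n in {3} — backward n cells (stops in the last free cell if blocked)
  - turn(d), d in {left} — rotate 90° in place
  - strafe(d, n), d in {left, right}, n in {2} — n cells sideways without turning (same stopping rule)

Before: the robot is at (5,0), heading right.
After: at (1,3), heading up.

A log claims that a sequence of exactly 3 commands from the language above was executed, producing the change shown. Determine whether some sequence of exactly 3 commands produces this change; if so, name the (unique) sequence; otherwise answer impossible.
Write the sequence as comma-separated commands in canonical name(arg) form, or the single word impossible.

impossible

all 343 sequences checked — none match.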